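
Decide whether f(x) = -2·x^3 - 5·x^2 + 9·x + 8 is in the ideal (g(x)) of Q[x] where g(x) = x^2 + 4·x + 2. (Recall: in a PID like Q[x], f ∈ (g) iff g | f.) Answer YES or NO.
NO

In Q[x] the ideal (g) consists of all multiples of g, so f ∈ (g) iff g | f, i.e. iff the remainder of f on division by g is 0. Divide f by g (g is monic, so eliminate the leading term of the running remainder at each step):
  leading term -2·x^3: subtract (-2·x)·g(x) = -2·x^3 - 8·x^2 - 4·x, leaving 3·x^2 + 13·x + 8
  leading term 3·x^2: subtract (3)·g(x) = 3·x^2 + 12·x + 6, leaving x + 2
The remainder r(x) = x + 2 ≠ 0 (and deg r < deg g), so g ∤ f, i.e. f ∉ (g).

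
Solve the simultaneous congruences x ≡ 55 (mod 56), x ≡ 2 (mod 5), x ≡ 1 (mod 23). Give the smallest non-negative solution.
x ≡ 4647 (mod 6440); the representative in [0, 6440) is 4647

The moduli 56, 5, 23 are pairwise coprime, so by the CRT there is a unique solution mod 56·5·23 = 6440.
Solve by successive substitution. Start with x ≡ 55 (mod 56).
  Combine with x ≡ 2 (mod 5): write x = 55 + 56·t and require 55 + 56·t ≡ 2 (mod 5), i.e. 56·t ≡ 2 − 55 ≡ 2 (mod 5). Since 56^(−1) ≡ 1 (mod 5) (56 ≡ 1 (mod 5)), t ≡ 1·2 ≡ 2 (mod 5). So x ≡ 55 + 56·2 = 167 (mod 280).
  Combine with x ≡ 1 (mod 23): write x = 167 + 280·t and require 167 + 280·t ≡ 1 (mod 23), i.e. 280·t ≡ 1 − 167 ≡ 18 (mod 23). Since 280^(−1) ≡ 6 (mod 23) (280 ≡ 4 (mod 23)), t ≡ 6·18 ≡ 16 (mod 23). So x ≡ 167 + 280·16 = 4647 (mod 6440).
Unique solution in [0, 6440): x = 4647.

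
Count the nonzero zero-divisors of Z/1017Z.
Z/1017Z has 344 nonzero zero-divisors

In Z/1017Z each nonzero element is either a unit (gcd with 1017 is 1) or a zero-divisor (gcd > 1). The number of units is φ(1017): factorise 1017 = 3^2 · 113, so φ(1017) = (3^2 − 3^1) · (113 − 1) = 6 · 112 = 672. The nonzero elements number 1017 − 1 = 1016. Hence the nonzero zero-divisors number 1016 − 672 = 344.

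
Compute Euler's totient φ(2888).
φ(2888) = 1368

φ is multiplicative, with φ(p^e) = p^e − p^(e−1). Factorise 2888 = 2^3 · 19^2. Then
  φ(2888) = (2^3 − 2^2) · (19^2 − 19^1) = 4 · 342 = 1368.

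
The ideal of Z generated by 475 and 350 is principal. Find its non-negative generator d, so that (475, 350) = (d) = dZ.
In the PID Z, (a, b) is generated by gcd(a, b). Compute gcd(475, 350) with the extended Euclidean algorithm, tracking rows (r, s, t) with s·475 + t·350 = r:
  row A: (475, 1, 0)   [1·475 + 0·350 = 475]
  row B: (350, 0, 1)   [0·475 + 1·350 = 350]
  475 = 1·350 + 125   → row C = row A − 1·row B = (125, 1, −1)   [check: 1·475 − 1·350 = 125]
  350 = 2·125 + 100   → row D = row B − 2·row C = (100, −2, 3)   [check: −2·475 + 3·350 = 100]
  125 = 1·100 + 25   → row E = row C − 1·row D = (25, 3, −4)   [check: 3·475 − 4·350 = 25]
  100 = 4·25 + 0   → remainder 0, stop. gcd = 25 (last nonzero row E).
So gcd(475, 350) = 25, with Bézout identity 3·475 − 4·350 = 25. Containment (⊇): the Bézout identity exhibits 25 as an element of (475, 350), giving (25) ⊆ (475, 350). Containment (⊆): since 25 | 475 and 25 | 350 (475 = 25·19, 350 = 25·14), every Z-linear combination of 475 and 350 is divisible by 25, so (475, 350) ⊆ (25). Therefore (475, 350) = (25), d = 25.

Final answer: (475, 350) = (25); d = 25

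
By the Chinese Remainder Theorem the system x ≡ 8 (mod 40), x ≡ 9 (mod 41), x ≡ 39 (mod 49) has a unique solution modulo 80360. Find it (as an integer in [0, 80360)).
The moduli 40, 41, 49 are pairwise coprime, so by the CRT there is a unique solution mod 40·41·49 = 80360.
Solve by successive substitution. Start with x ≡ 8 (mod 40).
  Combine with x ≡ 9 (mod 41): write x = 8 + 40·t and require 8 + 40·t ≡ 9 (mod 41), i.e. 40·t ≡ 9 − 8 ≡ 1 (mod 41). Since 40^(−1) ≡ 40 (mod 41), t ≡ 40·1 ≡ 40 (mod 41). So x ≡ 8 + 40·40 = 1608 (mod 1640).
  Combine with x ≡ 39 (mod 49): write x = 1608 + 1640·t and require 1608 + 1640·t ≡ 39 (mod 49), i.e. 1640·t ≡ 39 − 1608 ≡ 48 (mod 49). Since 1640^(−1) ≡ 32 (mod 49) (1640 ≡ 23 (mod 49)), t ≡ 32·48 ≡ 17 (mod 49). So x ≡ 1608 + 1640·17 = 29488 (mod 80360).
Unique solution in [0, 80360): x = 29488.

Final answer: x ≡ 29488 (mod 80360); the representative in [0, 80360) is 29488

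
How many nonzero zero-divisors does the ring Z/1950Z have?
In Z/1950Z each nonzero element is either a unit (gcd with 1950 is 1) or a zero-divisor (gcd > 1). The number of units is φ(1950): factorise 1950 = 2 · 3 · 5^2 · 13, so φ(1950) = (2 − 1) · (3 − 1) · (5^2 − 5^1) · (13 − 1) = 1 · 2 · 20 · 12 = 480. The nonzero elements number 1950 − 1 = 1949. Hence the nonzero zero-divisors number 1949 − 480 = 1469.

Final answer: Z/1950Z has 1469 nonzero zero-divisors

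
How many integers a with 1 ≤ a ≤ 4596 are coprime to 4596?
The number of a ∈ {1, ..., 4596} with gcd(a, 4596) = 1 is by definition Euler's totient φ(4596). φ is multiplicative, with φ(p^e) = p^e − p^(e−1). Factorise 4596 = 2^2 · 3 · 383. Then
  φ(4596) = (2^2 − 2^1) · (3 − 1) · (383 − 1) = 2 · 2 · 382 = 1528.
So there are 1528 such integers.

Final answer: 1528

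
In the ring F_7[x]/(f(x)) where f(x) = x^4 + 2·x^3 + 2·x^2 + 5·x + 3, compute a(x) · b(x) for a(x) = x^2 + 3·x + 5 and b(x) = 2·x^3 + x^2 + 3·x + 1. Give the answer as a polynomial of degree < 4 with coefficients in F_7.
Multiply as integer polynomials: a · b = 2·x^5 + 7·x^4 + 16·x^3 + 15·x^2 + 18·x + 5. Reducing coefficients mod 7: a · b ≡ 2·x^5 + 2·x^3 + x^2 + 4·x + 5. Now divide by f(x) = x^4 + 2·x^3 + 2·x^2 + 5·x + 3 in F_7[x], eliminating the leading term at each step:
  leading term 2·x^5: subtract (2·x)·f(x) = 2·x^5 + 4·x^4 + 4·x^3 + 3·x^2 + 6·x, leaving 3·x^4 + 5·x^3 + 5·x^2 + 5·x + 5 (coefficients mod 7)
  leading term 3·x^4: subtract (3)·f(x) = 3·x^4 + 6·x^3 + 6·x^2 + x + 2, leaving 6·x^3 + 6·x^2 + 4·x + 3 (coefficients mod 7)
The degree is now < 4, so this is the remainder. Hence a · b ≡ 6·x^3 + 6·x^2 + 4·x + 3 in F_7[x]/(f).

Final answer: a · b ≡ 6·x^3 + 6·x^2 + 4·x + 3 (mod f(x))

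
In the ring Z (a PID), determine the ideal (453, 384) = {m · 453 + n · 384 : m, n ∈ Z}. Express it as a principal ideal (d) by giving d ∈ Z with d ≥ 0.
(453, 384) = (3); d = 3

In the PID Z, (a, b) is generated by gcd(a, b). Compute gcd(453, 384) with the extended Euclidean algorithm, tracking rows (r, s, t) with s·453 + t·384 = r:
  row A: (453, 1, 0)   [1·453 + 0·384 = 453]
  row B: (384, 0, 1)   [0·453 + 1·384 = 384]
  453 = 1·384 + 69   → row C = row A − 1·row B = (69, 1, −1)   [check: 1·453 − 1·384 = 69]
  384 = 5·69 + 39   → row D = row B − 5·row C = (39, −5, 6)   [check: −5·453 + 6·384 = 39]
  69 = 1·39 + 30   → row E = row C − 1·row D = (30, 6, −7)   [check: 6·453 − 7·384 = 30]
  39 = 1·30 + 9   → row F = row D − 1·row E = (9, −11, 13)   [check: −11·453 + 13·384 = 9]
  30 = 3·9 + 3   → row G = row E − 3·row F = (3, 39, −46)   [check: 39·453 − 46·384 = 3]
  9 = 3·3 + 0   → remainder 0, stop. gcd = 3 (last nonzero row G).
So gcd(453, 384) = 3, with Bézout identity 39·453 − 46·384 = 3. Containment (⊇): the Bézout identity exhibits 3 as an element of (453, 384), giving (3) ⊆ (453, 384). Containment (⊆): since 3 | 453 and 3 | 384 (453 = 3·151, 384 = 3·128), every Z-linear combination of 453 and 384 is divisible by 3, so (453, 384) ⊆ (3). Therefore (453, 384) = (3), d = 3.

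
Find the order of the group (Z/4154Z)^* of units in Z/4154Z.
|(Z/4154Z)^*| = 1980

(Z/4154Z)^* consists of the classes a with gcd(a, 4154) = 1, so its order is φ(4154). φ is multiplicative, with φ(p^e) = p^e − p^(e−1). Factorise 4154 = 2 · 31 · 67. Then
  φ(4154) = (2 − 1) · (31 − 1) · (67 − 1) = 1 · 30 · 66 = 1980.
Thus |(Z/4154Z)^*| = 1980.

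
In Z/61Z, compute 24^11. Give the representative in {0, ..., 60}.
37

Use repeated squaring. Binary(11) = 1011. Walk through the bits of the exponent 11 left-to-right: at each bit after the leading one, square the running value, then multiply by 24 if the bit is 1 (always reducing mod 61):
  bit 1 = 1 (leading): start with 24.
  bit 2 = 0: square 24^2 = 576 ≡ 27 (mod 61).
  bit 3 = 1: square 27^2 = 729 ≡ 58; bit is 1, so multiply 58·24 = 1392 ≡ 50 (mod 61).
  bit 4 = 1: square 50^2 = 2500 ≡ 60; bit is 1, so multiply 60·24 = 1440 ≡ 37 (mod 61).
Final value: 24^11 ≡ 37 (mod 61).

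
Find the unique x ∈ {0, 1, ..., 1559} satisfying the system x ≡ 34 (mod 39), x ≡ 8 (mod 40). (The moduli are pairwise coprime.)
The moduli 39, 40 are pairwise coprime, so by the CRT there is a unique solution mod 39·40 = 1560.
Solve by successive substitution. Start with x ≡ 34 (mod 39).
  Combine with x ≡ 8 (mod 40): write x = 34 + 39·t and require 34 + 39·t ≡ 8 (mod 40), i.e. 39·t ≡ 8 − 34 ≡ 14 (mod 40). Since 39^(−1) ≡ 39 (mod 40), t ≡ 39·14 ≡ 26 (mod 40). So x ≡ 34 + 39·26 = 1048 (mod 1560).
Unique solution in [0, 1560): x = 1048.

Final answer: x ≡ 1048 (mod 1560); the representative in [0, 1560) is 1048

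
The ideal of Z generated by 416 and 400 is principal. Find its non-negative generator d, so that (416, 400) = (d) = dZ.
(416, 400) = (16); d = 16

In the PID Z, (a, b) is generated by gcd(a, b). Compute gcd(416, 400) with the extended Euclidean algorithm, tracking rows (r, s, t) with s·416 + t·400 = r:
  row A: (416, 1, 0)   [1·416 + 0·400 = 416]
  row B: (400, 0, 1)   [0·416 + 1·400 = 400]
  416 = 1·400 + 16   → row C = row A − 1·row B = (16, 1, −1)   [check: 1·416 − 1·400 = 16]
  400 = 25·16 + 0   → remainder 0, stop. gcd = 16 (last nonzero row C).
So gcd(416, 400) = 16, with Bézout identity 1·416 − 1·400 = 16. Containment (⊇): the Bézout identity exhibits 16 as an element of (416, 400), giving (16) ⊆ (416, 400). Containment (⊆): since 16 | 416 and 16 | 400 (416 = 16·26, 400 = 16·25), every Z-linear combination of 416 and 400 is divisible by 16, so (416, 400) ⊆ (16). Therefore (416, 400) = (16), d = 16.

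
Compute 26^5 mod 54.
Use repeated squaring. Binary(5) = 101. Walk through the bits of the exponent 5 left-to-right: at each bit after the leading one, square the running value, then multiply by 26 if the bit is 1 (always reducing mod 54):
  bit 1 = 1 (leading): start with 26.
  bit 2 = 0: square 26^2 = 676 ≡ 28 (mod 54).
  bit 3 = 1: square 28^2 = 784 ≡ 28; bit is 1, so multiply 28·26 = 728 ≡ 26 (mod 54).
Final value: 26^5 ≡ 26 (mod 54).

Final answer: 26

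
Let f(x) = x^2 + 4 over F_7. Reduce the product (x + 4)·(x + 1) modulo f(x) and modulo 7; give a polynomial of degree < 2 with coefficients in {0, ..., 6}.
a · b ≡ 5·x (mod f(x))

Multiply as integer polynomials: a · b = x^2 + 5·x + 4. Reducing coefficients mod 7: a · b ≡ x^2 + 5·x + 4. Now divide by f(x) = x^2 + 4 in F_7[x], eliminating the leading term at each step:
  leading term x^2: subtract (1)·f(x) = x^2 + 4, leaving 5·x (coefficients mod 7)
The degree is now < 2, so this is the remainder. Hence a · b ≡ 5·x in F_7[x]/(f).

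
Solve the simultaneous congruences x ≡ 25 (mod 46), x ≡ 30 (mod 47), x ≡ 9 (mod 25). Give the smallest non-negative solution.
The moduli 46, 47, 25 are pairwise coprime, so by the CRT there is a unique solution mod 46·47·25 = 54050.
Solve by successive substitution. Start with x ≡ 25 (mod 46).
  Combine with x ≡ 30 (mod 47): write x = 25 + 46·t and require 25 + 46·t ≡ 30 (mod 47), i.e. 46·t ≡ 30 − 25 ≡ 5 (mod 47). Since 46^(−1) ≡ 46 (mod 47), t ≡ 46·5 ≡ 42 (mod 47). So x ≡ 25 + 46·42 = 1957 (mod 2162).
  Combine with x ≡ 9 (mod 25): write x = 1957 + 2162·t and require 1957 + 2162·t ≡ 9 (mod 25), i.e. 2162·t ≡ 9 − 1957 ≡ 2 (mod 25). Since 2162^(−1) ≡ 23 (mod 25) (2162 ≡ 12 (mod 25)), t ≡ 23·2 ≡ 21 (mod 25). So x ≡ 1957 + 2162·21 = 47359 (mod 54050).
Unique solution in [0, 54050): x = 47359.

Final answer: x ≡ 47359 (mod 54050); the representative in [0, 54050) is 47359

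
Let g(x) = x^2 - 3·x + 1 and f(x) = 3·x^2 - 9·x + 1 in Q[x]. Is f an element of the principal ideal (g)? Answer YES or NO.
NO

In Q[x] the ideal (g) consists of all multiples of g, so f ∈ (g) iff g | f, i.e. iff the remainder of f on division by g is 0. Divide f by g (g is monic, so eliminate the leading term of the running remainder at each step):
  leading term 3·x^2: subtract (3)·g(x) = 3·x^2 - 9·x + 3, leaving -2
The remainder r(x) = -2 ≠ 0 (and deg r < deg g), so g ∤ f, i.e. f ∉ (g).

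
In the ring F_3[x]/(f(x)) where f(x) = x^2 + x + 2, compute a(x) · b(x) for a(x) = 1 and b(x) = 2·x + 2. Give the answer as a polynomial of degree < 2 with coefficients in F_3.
Multiply as integer polynomials: a · b = 2·x + 2. Reducing coefficients mod 3: a · b ≡ 2·x + 2. This already has degree < 2, so no reduction by f is needed. Hence a · b ≡ 2·x + 2 in F_3[x]/(f).

Final answer: a · b ≡ 2·x + 2 (mod f(x))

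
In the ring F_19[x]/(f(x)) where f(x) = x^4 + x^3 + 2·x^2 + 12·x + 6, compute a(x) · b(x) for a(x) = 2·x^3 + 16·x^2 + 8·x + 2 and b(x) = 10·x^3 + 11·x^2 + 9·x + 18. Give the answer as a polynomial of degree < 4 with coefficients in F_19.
a · b ≡ 13·x^3 + 17·x^2 + 17·x + 3 (mod f(x))

Multiply as integer polynomials: a · b = 20·x^6 + 182·x^5 + 274·x^4 + 288·x^3 + 382·x^2 + 162·x + 36. Reducing coefficients mod 19: a · b ≡ x^6 + 11·x^5 + 8·x^4 + 3·x^3 + 2·x^2 + 10·x + 17. Now divide by f(x) = x^4 + x^3 + 2·x^2 + 12·x + 6 in F_19[x], eliminating the leading term at each step:
  leading term x^6: subtract (x^2)·f(x) = x^6 + x^5 + 2·x^4 + 12·x^3 + 6·x^2, leaving 10·x^5 + 6·x^4 + 10·x^3 + 15·x^2 + 10·x + 17 (coefficients mod 19)
  leading term 10·x^5: subtract (10·x)·f(x) = 10·x^5 + 10·x^4 + x^3 + 6·x^2 + 3·x, leaving 15·x^4 + 9·x^3 + 9·x^2 + 7·x + 17 (coefficients mod 19)
  leading term 15·x^4: subtract (15)·f(x) = 15·x^4 + 15·x^3 + 11·x^2 + 9·x + 14, leaving 13·x^3 + 17·x^2 + 17·x + 3 (coefficients mod 19)
The degree is now < 4, so this is the remainder. Hence a · b ≡ 13·x^3 + 17·x^2 + 17·x + 3 in F_19[x]/(f).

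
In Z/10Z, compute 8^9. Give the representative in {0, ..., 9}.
Use repeated squaring. Binary(9) = 1001. Walk through the bits of the exponent 9 left-to-right: at each bit after the leading one, square the running value, then multiply by 8 if the bit is 1 (always reducing mod 10):
  bit 1 = 1 (leading): start with 8.
  bit 2 = 0: square 8^2 = 64 ≡ 4 (mod 10).
  bit 3 = 0: square 4^2 = 16 ≡ 6 (mod 10).
  bit 4 = 1: square 6^2 = 36 ≡ 6; bit is 1, so multiply 6·8 = 48 ≡ 8 (mod 10).
Final value: 8^9 ≡ 8 (mod 10).

Final answer: 8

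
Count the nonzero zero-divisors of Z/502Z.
In Z/502Z each nonzero element is either a unit (gcd with 502 is 1) or a zero-divisor (gcd > 1). The number of units is φ(502): factorise 502 = 2 · 251, so φ(502) = (2 − 1) · (251 − 1) = 1 · 250 = 250. The nonzero elements number 502 − 1 = 501. Hence the nonzero zero-divisors number 501 − 250 = 251.

Final answer: Z/502Z has 251 nonzero zero-divisors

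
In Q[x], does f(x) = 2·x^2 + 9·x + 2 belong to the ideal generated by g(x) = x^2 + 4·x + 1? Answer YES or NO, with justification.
NO

In Q[x] the ideal (g) consists of all multiples of g, so f ∈ (g) iff g | f, i.e. iff the remainder of f on division by g is 0. Divide f by g (g is monic, so eliminate the leading term of the running remainder at each step):
  leading term 2·x^2: subtract (2)·g(x) = 2·x^2 + 8·x + 2, leaving x
The remainder r(x) = x ≠ 0 (and deg r < deg g), so g ∤ f, i.e. f ∉ (g).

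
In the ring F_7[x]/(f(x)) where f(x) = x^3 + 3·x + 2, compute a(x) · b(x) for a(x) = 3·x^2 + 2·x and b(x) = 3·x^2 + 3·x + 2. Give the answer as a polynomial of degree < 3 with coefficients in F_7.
Multiply as integer polynomials: a · b = 9·x^4 + 15·x^3 + 12·x^2 + 4·x. Reducing coefficients mod 7: a · b ≡ 2·x^4 + x^3 + 5·x^2 + 4·x. Now divide by f(x) = x^3 + 3·x + 2 in F_7[x], eliminating the leading term at each step:
  leading term 2·x^4: subtract (2·x)·f(x) = 2·x^4 + 6·x^2 + 4·x, leaving x^3 + 6·x^2 (coefficients mod 7)
  leading term x^3: subtract (1)·f(x) = x^3 + 3·x + 2, leaving 6·x^2 + 4·x + 5 (coefficients mod 7)
The degree is now < 3, so this is the remainder. Hence a · b ≡ 6·x^2 + 4·x + 5 in F_7[x]/(f).

Final answer: a · b ≡ 6·x^2 + 4·x + 5 (mod f(x))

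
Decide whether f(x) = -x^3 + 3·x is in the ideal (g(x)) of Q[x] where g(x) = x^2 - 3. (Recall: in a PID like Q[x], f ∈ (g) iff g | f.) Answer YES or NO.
In Q[x] the ideal (g) consists of all multiples of g, so f ∈ (g) iff g | f, i.e. iff the remainder of f on division by g is 0. Divide f by g (g is monic, so eliminate the leading term of the running remainder at each step):
  leading term -x^3: subtract (-x)·g(x) = -x^3 + 3·x, leaving 0
The remainder is 0, so f(x) = g(x) · h(x) with h(x) = -x. Hence g | f, i.e. f ∈ (g).

Final answer: YES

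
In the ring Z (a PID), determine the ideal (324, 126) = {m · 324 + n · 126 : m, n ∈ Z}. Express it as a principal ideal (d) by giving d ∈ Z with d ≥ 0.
(324, 126) = (18); d = 18

In the PID Z, (a, b) is generated by gcd(a, b). Compute gcd(324, 126) with the extended Euclidean algorithm, tracking rows (r, s, t) with s·324 + t·126 = r:
  row A: (324, 1, 0)   [1·324 + 0·126 = 324]
  row B: (126, 0, 1)   [0·324 + 1·126 = 126]
  324 = 2·126 + 72   → row C = row A − 2·row B = (72, 1, −2)   [check: 1·324 − 2·126 = 72]
  126 = 1·72 + 54   → row D = row B − 1·row C = (54, −1, 3)   [check: −1·324 + 3·126 = 54]
  72 = 1·54 + 18   → row E = row C − 1·row D = (18, 2, −5)   [check: 2·324 − 5·126 = 18]
  54 = 3·18 + 0   → remainder 0, stop. gcd = 18 (last nonzero row E).
So gcd(324, 126) = 18, with Bézout identity 2·324 − 5·126 = 18. Containment (⊇): the Bézout identity exhibits 18 as an element of (324, 126), giving (18) ⊆ (324, 126). Containment (⊆): since 18 | 324 and 18 | 126 (324 = 18·18, 126 = 18·7), every Z-linear combination of 324 and 126 is divisible by 18, so (324, 126) ⊆ (18). Therefore (324, 126) = (18), d = 18.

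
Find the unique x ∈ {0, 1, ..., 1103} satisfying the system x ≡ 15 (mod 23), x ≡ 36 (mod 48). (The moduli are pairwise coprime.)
The moduli 23, 48 are pairwise coprime, so by the CRT there is a unique solution mod 23·48 = 1104.
Solve by successive substitution. Start with x ≡ 15 (mod 23).
  Combine with x ≡ 36 (mod 48): write x = 15 + 23·t and require 15 + 23·t ≡ 36 (mod 48), i.e. 23·t ≡ 36 − 15 ≡ 21 (mod 48). Since 23^(−1) ≡ 23 (mod 48), t ≡ 23·21 ≡ 3 (mod 48). So x ≡ 15 + 23·3 = 84 (mod 1104).
Unique solution in [0, 1104): x = 84.

Final answer: x ≡ 84 (mod 1104); the representative in [0, 1104) is 84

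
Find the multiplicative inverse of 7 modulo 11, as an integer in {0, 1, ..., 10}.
7^(−1) ≡ 8 (mod 11)

Apply the extended Euclidean algorithm to (11, 7), tracking rows (r, s, t) with s·11 + t·7 = r. Each division r_prev = q·r_cur + r_new produces the new row as (previous row) − q·(current row):
  row A: (11, 1, 0)   [1·11 + 0·7 = 11]
  row B: (7, 0, 1)   [0·11 + 1·7 = 7]
  11 = 1·7 + 4   → row C = row A − 1·row B = (4, 1, −1)   [check: 1·11 − 1·7 = 4]
  7 = 1·4 + 3   → row D = row B − 1·row C = (3, −1, 2)   [check: −1·11 + 2·7 = 3]
  4 = 1·3 + 1   → row E = row C − 1·row D = (1, 2, −3)   [check: 2·11 − 3·7 = 1]
  3 = 3·1 + 0   → remainder 0, stop. gcd = 1 (last nonzero row E).
The gcd is 1, so 7 is invertible mod 11. The last nonzero row gives 2·11 − 3·7 = 1, so t = −3. So 7^(−1) ≡ −3 ≡ 8 (mod 11). Verify: 7 · 8 = 56 ≡ 1 (mod 11). ✓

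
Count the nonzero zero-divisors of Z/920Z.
In Z/920Z each nonzero element is either a unit (gcd with 920 is 1) or a zero-divisor (gcd > 1). The number of units is φ(920): factorise 920 = 2^3 · 5 · 23, so φ(920) = (2^3 − 2^2) · (5 − 1) · (23 − 1) = 4 · 4 · 22 = 352. The nonzero elements number 920 − 1 = 919. Hence the nonzero zero-divisors number 919 − 352 = 567.

Final answer: Z/920Z has 567 nonzero zero-divisors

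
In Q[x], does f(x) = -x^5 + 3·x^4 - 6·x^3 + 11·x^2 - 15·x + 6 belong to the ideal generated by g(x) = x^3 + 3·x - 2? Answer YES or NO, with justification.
YES

In Q[x] the ideal (g) consists of all multiples of g, so f ∈ (g) iff g | f, i.e. iff the remainder of f on division by g is 0. Divide f by g (g is monic, so eliminate the leading term of the running remainder at each step):
  leading term -x^5: subtract (-x^2)·g(x) = -x^5 - 3·x^3 + 2·x^2, leaving 3·x^4 - 3·x^3 + 9·x^2 - 15·x + 6
  leading term 3·x^4: subtract (3·x)·g(x) = 3·x^4 + 9·x^2 - 6·x, leaving -3·x^3 - 9·x + 6
  leading term -3·x^3: subtract (-3)·g(x) = -3·x^3 - 9·x + 6, leaving 0
The remainder is 0, so f(x) = g(x) · h(x) with h(x) = -x^2 + 3·x - 3. Hence g | f, i.e. f ∈ (g).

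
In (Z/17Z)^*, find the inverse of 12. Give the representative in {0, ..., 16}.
Apply the extended Euclidean algorithm to (17, 12), tracking rows (r, s, t) with s·17 + t·12 = r. Each division r_prev = q·r_cur + r_new produces the new row as (previous row) − q·(current row):
  row A: (17, 1, 0)   [1·17 + 0·12 = 17]
  row B: (12, 0, 1)   [0·17 + 1·12 = 12]
  17 = 1·12 + 5   → row C = row A − 1·row B = (5, 1, −1)   [check: 1·17 − 1·12 = 5]
  12 = 2·5 + 2   → row D = row B − 2·row C = (2, −2, 3)   [check: −2·17 + 3·12 = 2]
  5 = 2·2 + 1   → row E = row C − 2·row D = (1, 5, −7)   [check: 5·17 − 7·12 = 1]
  2 = 2·1 + 0   → remainder 0, stop. gcd = 1 (last nonzero row E).
The gcd is 1, so 12 is invertible mod 17. The last nonzero row gives 5·17 − 7·12 = 1, so t = −7. So 12^(−1) ≡ −7 ≡ 10 (mod 17). Verify: 12 · 10 = 120 ≡ 1 (mod 17). ✓

Final answer: 12^(−1) ≡ 10 (mod 17)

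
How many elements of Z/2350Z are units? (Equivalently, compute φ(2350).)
Z/2350Z has φ(2350) = 920 units

An element a ∈ Z/2350Z is a unit iff gcd(a, 2350) = 1, so the number of units is φ(2350). φ is multiplicative, with φ(p^e) = p^e − p^(e−1). Factorise 2350 = 2 · 5^2 · 47. Then
  φ(2350) = (2 − 1) · (5^2 − 5^1) · (47 − 1) = 1 · 20 · 46 = 920.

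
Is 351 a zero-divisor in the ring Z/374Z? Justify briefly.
NO

gcd(351, 374) = 1, so 351 is a unit in Z/374Z (it has a multiplicative inverse). A unit cannot be a zero-divisor: if 351·b ≡ 0 then multiplying both sides by 351^(−1) gives b ≡ 0. So 351 is not a zero-divisor.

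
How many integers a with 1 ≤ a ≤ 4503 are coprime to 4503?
The number of a ∈ {1, ..., 4503} with gcd(a, 4503) = 1 is by definition Euler's totient φ(4503). φ is multiplicative, with φ(p^e) = p^e − p^(e−1). Factorise 4503 = 3 · 19 · 79. Then
  φ(4503) = (3 − 1) · (19 − 1) · (79 − 1) = 2 · 18 · 78 = 2808.
So there are 2808 such integers.

Final answer: 2808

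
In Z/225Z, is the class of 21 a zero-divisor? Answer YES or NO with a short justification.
YES

gcd(21, 225) = 3 > 1, so 21 is not a unit in Z/225Z. In Z/nZ every nonzero non-unit is a zero-divisor: explicitly, take b = 225/gcd = 75 ≠ 0 (mod 225); then 21·75 = 1575 = 7·225, i.e. 21·75 ≡ 0 (mod 225). So 21 is a zero-divisor.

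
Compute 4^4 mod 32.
0

Use repeated squaring. Binary(4) = 100. Walk through the bits of the exponent 4 left-to-right: at each bit after the leading one, square the running value, then multiply by 4 if the bit is 1 (always reducing mod 32):
  bit 1 = 1 (leading): start with 4.
  bit 2 = 0: square 4^2 = 16 (mod 32).
  bit 3 = 0: square 16^2 = 256 ≡ 0 (mod 32).
Final value: 4^4 ≡ 0 (mod 32).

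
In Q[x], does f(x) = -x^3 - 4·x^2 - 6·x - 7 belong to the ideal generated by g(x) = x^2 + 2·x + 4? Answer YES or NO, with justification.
In Q[x] the ideal (g) consists of all multiples of g, so f ∈ (g) iff g | f, i.e. iff the remainder of f on division by g is 0. Divide f by g (g is monic, so eliminate the leading term of the running remainder at each step):
  leading term -x^3: subtract (-x)·g(x) = -x^3 - 2·x^2 - 4·x, leaving -2·x^2 - 2·x - 7
  leading term -2·x^2: subtract (-2)·g(x) = -2·x^2 - 4·x - 8, leaving 2·x + 1
The remainder r(x) = 2·x + 1 ≠ 0 (and deg r < deg g), so g ∤ f, i.e. f ∉ (g).

Final answer: NO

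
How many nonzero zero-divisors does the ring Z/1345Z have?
In Z/1345Z each nonzero element is either a unit (gcd with 1345 is 1) or a zero-divisor (gcd > 1). The number of units is φ(1345): factorise 1345 = 5 · 269, so φ(1345) = (5 − 1) · (269 − 1) = 4 · 268 = 1072. The nonzero elements number 1345 − 1 = 1344. Hence the nonzero zero-divisors number 1344 − 1072 = 272.

Final answer: Z/1345Z has 272 nonzero zero-divisors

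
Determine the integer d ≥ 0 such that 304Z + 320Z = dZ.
In the PID Z, (a, b) is generated by gcd(a, b). Compute gcd(320, 304) with the extended Euclidean algorithm, tracking rows (r, s, t) with s·320 + t·304 = r:
  row A: (320, 1, 0)   [1·320 + 0·304 = 320]
  row B: (304, 0, 1)   [0·320 + 1·304 = 304]
  320 = 1·304 + 16   → row C = row A − 1·row B = (16, 1, −1)   [check: 1·320 − 1·304 = 16]
  304 = 19·16 + 0   → remainder 0, stop. gcd = 16 (last nonzero row C).
So gcd(304, 320) = 16, with Bézout identity 1·320 − 1·304 = 16. Containment (⊇): the Bézout identity exhibits 16 as an element of (304, 320), giving (16) ⊆ (304, 320). Containment (⊆): since 16 | 304 and 16 | 320 (304 = 16·19, 320 = 16·20), every Z-linear combination of 304 and 320 is divisible by 16, so (304, 320) ⊆ (16). Therefore (304, 320) = (16), d = 16.

Final answer: (304, 320) = (16); d = 16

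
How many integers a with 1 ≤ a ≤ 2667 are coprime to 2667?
The number of a ∈ {1, ..., 2667} with gcd(a, 2667) = 1 is by definition Euler's totient φ(2667). φ is multiplicative, with φ(p^e) = p^e − p^(e−1). Factorise 2667 = 3 · 7 · 127. Then
  φ(2667) = (3 − 1) · (7 − 1) · (127 − 1) = 2 · 6 · 126 = 1512.
So there are 1512 such integers.

Final answer: 1512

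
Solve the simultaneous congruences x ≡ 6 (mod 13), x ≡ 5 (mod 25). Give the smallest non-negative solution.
The moduli 13, 25 are pairwise coprime, so by the CRT there is a unique solution mod 13·25 = 325.
Solve by successive substitution. Start with x ≡ 6 (mod 13).
  Combine with x ≡ 5 (mod 25): write x = 6 + 13·t and require 6 + 13·t ≡ 5 (mod 25), i.e. 13·t ≡ 5 − 6 ≡ 24 (mod 25). Since 13^(−1) ≡ 2 (mod 25), t ≡ 2·24 ≡ 23 (mod 25). So x ≡ 6 + 13·23 = 305 (mod 325).
Unique solution in [0, 325): x = 305.

Final answer: x ≡ 305 (mod 325); the representative in [0, 325) is 305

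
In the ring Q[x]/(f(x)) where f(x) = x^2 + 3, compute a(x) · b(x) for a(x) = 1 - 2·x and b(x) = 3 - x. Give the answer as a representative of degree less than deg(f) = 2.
a · b ≡ -7·x - 3 (mod f(x))

First multiply in Q[x] without reducing: a · b = 2·x^2 - 7·x + 3. Now divide by f(x) = x^2 + 3, eliminating the leading term at each step:
  leading term 2·x^2: subtract (2)·f(x) = 2·x^2 + 6, leaving -7·x - 3
The degree is now < 2, so this is the remainder. Hence a · b ≡ -7·x - 3 in Q[x]/(f).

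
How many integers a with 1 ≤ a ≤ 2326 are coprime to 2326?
The number of a ∈ {1, ..., 2326} with gcd(a, 2326) = 1 is by definition Euler's totient φ(2326). φ is multiplicative, with φ(p^e) = p^e − p^(e−1). Factorise 2326 = 2 · 1163. Then
  φ(2326) = (2 − 1) · (1163 − 1) = 1 · 1162 = 1162.
So there are 1162 such integers.

Final answer: 1162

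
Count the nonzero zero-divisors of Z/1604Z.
Z/1604Z has 803 nonzero zero-divisors

In Z/1604Z each nonzero element is either a unit (gcd with 1604 is 1) or a zero-divisor (gcd > 1). The number of units is φ(1604): factorise 1604 = 2^2 · 401, so φ(1604) = (2^2 − 2^1) · (401 − 1) = 2 · 400 = 800. The nonzero elements number 1604 − 1 = 1603. Hence the nonzero zero-divisors number 1603 − 800 = 803.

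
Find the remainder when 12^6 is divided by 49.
22

Use repeated squaring. Binary(6) = 110. Walk through the bits of the exponent 6 left-to-right: at each bit after the leading one, square the running value, then multiply by 12 if the bit is 1 (always reducing mod 49):
  bit 1 = 1 (leading): start with 12.
  bit 2 = 1: square 12^2 = 144 ≡ 46; bit is 1, so multiply 46·12 = 552 ≡ 13 (mod 49).
  bit 3 = 0: square 13^2 = 169 ≡ 22 (mod 49).
Final value: 12^6 ≡ 22 (mod 49).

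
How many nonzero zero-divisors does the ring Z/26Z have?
In Z/26Z each nonzero element is either a unit (gcd with 26 is 1) or a zero-divisor (gcd > 1). The number of units is φ(26): factorise 26 = 2 · 13, so φ(26) = (2 − 1) · (13 − 1) = 1 · 12 = 12. The nonzero elements number 26 − 1 = 25. Hence the nonzero zero-divisors number 25 − 12 = 13.

Final answer: Z/26Z has 13 nonzero zero-divisors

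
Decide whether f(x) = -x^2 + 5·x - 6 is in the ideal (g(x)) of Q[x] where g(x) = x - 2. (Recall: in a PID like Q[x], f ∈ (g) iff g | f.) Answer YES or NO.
YES

In Q[x] the ideal (g) consists of all multiples of g, so f ∈ (g) iff g | f, i.e. iff the remainder of f on division by g is 0. Divide f by g (g is monic, so eliminate the leading term of the running remainder at each step):
  leading term -x^2: subtract (-x)·g(x) = -x^2 + 2·x, leaving 3·x - 6
  leading term 3·x: subtract (3)·g(x) = 3·x - 6, leaving 0
The remainder is 0, so f(x) = g(x) · h(x) with h(x) = 3 - x. Hence g | f, i.e. f ∈ (g).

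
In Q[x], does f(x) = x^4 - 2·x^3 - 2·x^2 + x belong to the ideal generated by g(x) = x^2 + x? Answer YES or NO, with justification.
In Q[x] the ideal (g) consists of all multiples of g, so f ∈ (g) iff g | f, i.e. iff the remainder of f on division by g is 0. Divide f by g (g is monic, so eliminate the leading term of the running remainder at each step):
  leading term x^4: subtract (x^2)·g(x) = x^4 + x^3, leaving -3·x^3 - 2·x^2 + x
  leading term -3·x^3: subtract (-3·x)·g(x) = -3·x^3 - 3·x^2, leaving x^2 + x
  leading term x^2: subtract (1)·g(x) = x^2 + x, leaving 0
The remainder is 0, so f(x) = g(x) · h(x) with h(x) = x^2 - 3·x + 1. Hence g | f, i.e. f ∈ (g).

Final answer: YES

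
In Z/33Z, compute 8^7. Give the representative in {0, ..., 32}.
2

Use repeated squaring. Binary(7) = 111. Walk through the bits of the exponent 7 left-to-right: at each bit after the leading one, square the running value, then multiply by 8 if the bit is 1 (always reducing mod 33):
  bit 1 = 1 (leading): start with 8.
  bit 2 = 1: square 8^2 = 64 ≡ 31; bit is 1, so multiply 31·8 = 248 ≡ 17 (mod 33).
  bit 3 = 1: square 17^2 = 289 ≡ 25; bit is 1, so multiply 25·8 = 200 ≡ 2 (mod 33).
Final value: 8^7 ≡ 2 (mod 33).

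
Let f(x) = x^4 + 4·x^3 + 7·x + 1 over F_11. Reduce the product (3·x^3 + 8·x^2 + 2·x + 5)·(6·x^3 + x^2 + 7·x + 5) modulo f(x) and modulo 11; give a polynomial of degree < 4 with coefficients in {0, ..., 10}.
Multiply as integer polynomials: a · b = 18·x^6 + 51·x^5 + 41·x^4 + 103·x^3 + 59·x^2 + 45·x + 25. Reducing coefficients mod 11: a · b ≡ 7·x^6 + 7·x^5 + 8·x^4 + 4·x^3 + 4·x^2 + x + 3. Now divide by f(x) = x^4 + 4·x^3 + 7·x + 1 in F_11[x], eliminating the leading term at each step:
  leading term 7·x^6: subtract (7·x^2)·f(x) = 7·x^6 + 6·x^5 + 5·x^3 + 7·x^2, leaving x^5 + 8·x^4 + 10·x^3 + 8·x^2 + x + 3 (coefficients mod 11)
  leading term x^5: subtract (x)·f(x) = x^5 + 4·x^4 + 7·x^2 + x, leaving 4·x^4 + 10·x^3 + x^2 + 3 (coefficients mod 11)
  leading term 4·x^4: subtract (4)·f(x) = 4·x^4 + 5·x^3 + 6·x + 4, leaving 5·x^3 + x^2 + 5·x + 10 (coefficients mod 11)
The degree is now < 4, so this is the remainder. Hence a · b ≡ 5·x^3 + x^2 + 5·x + 10 in F_11[x]/(f).

Final answer: a · b ≡ 5·x^3 + x^2 + 5·x + 10 (mod f(x))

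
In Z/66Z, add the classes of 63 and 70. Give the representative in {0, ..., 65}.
1

Reduce the summands first: 70 ≡ 4 (mod 66), so 63 + 70 ≡ 63 + 4 (mod 66). 63 + 4 = 67; 67 = 1·66 + 1, so (63 + 70) mod 66 = 1.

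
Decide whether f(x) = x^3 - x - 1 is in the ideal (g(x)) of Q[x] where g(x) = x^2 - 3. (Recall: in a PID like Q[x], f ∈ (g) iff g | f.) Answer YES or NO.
In Q[x] the ideal (g) consists of all multiples of g, so f ∈ (g) iff g | f, i.e. iff the remainder of f on division by g is 0. Divide f by g (g is monic, so eliminate the leading term of the running remainder at each step):
  leading term x^3: subtract (x)·g(x) = x^3 - 3·x, leaving 2·x - 1
The remainder r(x) = 2·x - 1 ≠ 0 (and deg r < deg g), so g ∤ f, i.e. f ∉ (g).

Final answer: NO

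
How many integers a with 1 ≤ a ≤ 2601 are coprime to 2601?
1632

The number of a ∈ {1, ..., 2601} with gcd(a, 2601) = 1 is by definition Euler's totient φ(2601). φ is multiplicative, with φ(p^e) = p^e − p^(e−1). Factorise 2601 = 3^2 · 17^2. Then
  φ(2601) = (3^2 − 3^1) · (17^2 − 17^1) = 6 · 272 = 1632.
So there are 1632 such integers.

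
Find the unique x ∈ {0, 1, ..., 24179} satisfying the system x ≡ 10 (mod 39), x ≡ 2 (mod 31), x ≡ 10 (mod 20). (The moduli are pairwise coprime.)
x ≡ 13270 (mod 24180); the representative in [0, 24180) is 13270

The moduli 39, 31, 20 are pairwise coprime, so by the CRT there is a unique solution mod 39·31·20 = 24180.
Solve by successive substitution. Start with x ≡ 10 (mod 39).
  Combine with x ≡ 2 (mod 31): write x = 10 + 39·t and require 10 + 39·t ≡ 2 (mod 31), i.e. 39·t ≡ 2 − 10 ≡ 23 (mod 31). Since 39^(−1) ≡ 4 (mod 31) (39 ≡ 8 (mod 31)), t ≡ 4·23 ≡ 30 (mod 31). So x ≡ 10 + 39·30 = 1180 (mod 1209).
  Combine with x ≡ 10 (mod 20): write x = 1180 + 1209·t and require 1180 + 1209·t ≡ 10 (mod 20), i.e. 1209·t ≡ 10 − 1180 ≡ 10 (mod 20). Since 1209^(−1) ≡ 9 (mod 20) (1209 ≡ 9 (mod 20)), t ≡ 9·10 ≡ 10 (mod 20). So x ≡ 1180 + 1209·10 = 13270 (mod 24180).
Unique solution in [0, 24180): x = 13270.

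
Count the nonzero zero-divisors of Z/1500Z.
Z/1500Z has 1099 nonzero zero-divisors

In Z/1500Z each nonzero element is either a unit (gcd with 1500 is 1) or a zero-divisor (gcd > 1). The number of units is φ(1500): factorise 1500 = 2^2 · 3 · 5^3, so φ(1500) = (2^2 − 2^1) · (3 − 1) · (5^3 − 5^2) = 2 · 2 · 100 = 400. The nonzero elements number 1500 − 1 = 1499. Hence the nonzero zero-divisors number 1499 − 400 = 1099.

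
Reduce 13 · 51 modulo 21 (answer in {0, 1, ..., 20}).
Reduce the factors first: 51 ≡ 9 (mod 21), so 13 · 51 ≡ 13 · 9 (mod 21). 13 · 9 = 117. Dividing by 21: 117 = 5·21 + 12. So (13 · 51) mod 21 = 12.

Final answer: 12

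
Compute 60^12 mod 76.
68

Use repeated squaring. Binary(12) = 1100. Walk through the bits of the exponent 12 left-to-right: at each bit after the leading one, square the running value, then multiply by 60 if the bit is 1 (always reducing mod 76):
  bit 1 = 1 (leading): start with 60.
  bit 2 = 1: square 60^2 = 3600 ≡ 28; bit is 1, so multiply 28·60 = 1680 ≡ 8 (mod 76).
  bit 3 = 0: square 8^2 = 64 (mod 76).
  bit 4 = 0: square 64^2 = 4096 ≡ 68 (mod 76).
Final value: 60^12 ≡ 68 (mod 76).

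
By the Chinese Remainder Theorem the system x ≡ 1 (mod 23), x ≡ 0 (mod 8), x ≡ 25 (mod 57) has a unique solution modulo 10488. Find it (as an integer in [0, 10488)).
The moduli 23, 8, 57 are pairwise coprime, so by the CRT there is a unique solution mod 23·8·57 = 10488.
Solve by successive substitution. Start with x ≡ 1 (mod 23).
  Combine with x ≡ 0 (mod 8): write x = 1 + 23·t and require 1 + 23·t ≡ 0 (mod 8), i.e. 23·t ≡ 0 − 1 ≡ 7 (mod 8). Since 23^(−1) ≡ 7 (mod 8) (23 ≡ 7 (mod 8)), t ≡ 7·7 ≡ 1 (mod 8). So x ≡ 1 + 23·1 = 24 (mod 184).
  Combine with x ≡ 25 (mod 57): write x = 24 + 184·t and require 24 + 184·t ≡ 25 (mod 57), i.e. 184·t ≡ 25 − 24 ≡ 1 (mod 57). Since 184^(−1) ≡ 22 (mod 57) (184 ≡ 13 (mod 57)), t ≡ 22·1 ≡ 22 (mod 57). So x ≡ 24 + 184·22 = 4072 (mod 10488).
Unique solution in [0, 10488): x = 4072.

Final answer: x ≡ 4072 (mod 10488); the representative in [0, 10488) is 4072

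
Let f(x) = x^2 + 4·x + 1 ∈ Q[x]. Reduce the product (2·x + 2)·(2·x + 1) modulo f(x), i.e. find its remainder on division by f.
First multiply in Q[x] without reducing: a · b = 4·x^2 + 6·x + 2. Now divide by f(x) = x^2 + 4·x + 1, eliminating the leading term at each step:
  leading term 4·x^2: subtract (4)·f(x) = 4·x^2 + 16·x + 4, leaving -10·x - 2
The degree is now < 2, so this is the remainder. Hence a · b ≡ -10·x - 2 in Q[x]/(f).

Final answer: a · b ≡ -10·x - 2 (mod f(x))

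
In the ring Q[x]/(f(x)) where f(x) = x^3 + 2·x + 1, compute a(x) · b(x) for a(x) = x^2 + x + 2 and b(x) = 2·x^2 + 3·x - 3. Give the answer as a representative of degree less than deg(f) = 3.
First multiply in Q[x] without reducing: a · b = 2·x^4 + 5·x^3 + 4·x^2 + 3·x - 6. Now divide by f(x) = x^3 + 2·x + 1, eliminating the leading term at each step:
  leading term 2·x^4: subtract (2·x)·f(x) = 2·x^4 + 4·x^2 + 2·x, leaving 5·x^3 + x - 6
  leading term 5·x^3: subtract (5)·f(x) = 5·x^3 + 10·x + 5, leaving -9·x - 11
The degree is now < 3, so this is the remainder. Hence a · b ≡ -9·x - 11 in Q[x]/(f).

Final answer: a · b ≡ -9·x - 11 (mod f(x))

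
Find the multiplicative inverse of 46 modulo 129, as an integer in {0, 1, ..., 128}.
Apply the extended Euclidean algorithm to (129, 46), tracking rows (r, s, t) with s·129 + t·46 = r. Each division r_prev = q·r_cur + r_new produces the new row as (previous row) − q·(current row):
  row A: (129, 1, 0)   [1·129 + 0·46 = 129]
  row B: (46, 0, 1)   [0·129 + 1·46 = 46]
  129 = 2·46 + 37   → row C = row A − 2·row B = (37, 1, −2)   [check: 1·129 − 2·46 = 37]
  46 = 1·37 + 9   → row D = row B − 1·row C = (9, −1, 3)   [check: −1·129 + 3·46 = 9]
  37 = 4·9 + 1   → row E = row C − 4·row D = (1, 5, −14)   [check: 5·129 − 14·46 = 1]
  9 = 9·1 + 0   → remainder 0, stop. gcd = 1 (last nonzero row E).
The gcd is 1, so 46 is invertible mod 129. The last nonzero row gives 5·129 − 14·46 = 1, so t = −14. So 46^(−1) ≡ −14 ≡ 115 (mod 129). Verify: 46 · 115 = 5290 ≡ 1 (mod 129). ✓

Final answer: 46^(−1) ≡ 115 (mod 129)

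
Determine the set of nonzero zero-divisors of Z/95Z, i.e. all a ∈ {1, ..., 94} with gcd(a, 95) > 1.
An element a ∈ Z/95Z (with a ≠ 0) is a zero-divisor iff gcd(a, 95) > 1 (because a is a unit precisely when gcd(a, n) = 1, and in Z/nZ every nonzero, non-unit element is a zero-divisor). Scan a = 1, ..., 94 and keep those with gcd(a, 95) > 1:
  gcd(5, 95) = 5, gcd(10, 95) = 5, gcd(15, 95) = 5, gcd(19, 95) = 19, gcd(20, 95) = 5, gcd(25, 95) = 5, gcd(30, 95) = 5, gcd(35, 95) = 5, gcd(38, 95) = 19, gcd(40, 95) = 5, gcd(45, 95) = 5, gcd(50, 95) = 5, gcd(55, 95) = 5, gcd(57, 95) = 19, gcd(60, 95) = 5, gcd(65, 95) = 5, gcd(70, 95) = 5, gcd(75, 95) = 5, gcd(76, 95) = 19, gcd(80, 95) = 5, gcd(85, 95) = 5, gcd(90, 95) = 5.
All other a ∈ {1, ..., 94} have gcd(a, 95) = 1 and are units. So the nonzero zero-divisors are exactly the 22 values of a appearing in this scan.

Final answer: nonzero zero-divisors of Z/95Z = {5, 10, 15, 19, 20, 25, 30, 35, 38, 40, 45, 50, 55, 57, 60, 65, 70, 75, 76, 80, 85, 90}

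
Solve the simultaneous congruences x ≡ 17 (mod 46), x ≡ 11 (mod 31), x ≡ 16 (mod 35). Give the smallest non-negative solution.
The moduli 46, 31, 35 are pairwise coprime, so by the CRT there is a unique solution mod 46·31·35 = 49910.
Solve by successive substitution. Start with x ≡ 17 (mod 46).
  Combine with x ≡ 11 (mod 31): write x = 17 + 46·t and require 17 + 46·t ≡ 11 (mod 31), i.e. 46·t ≡ 11 − 17 ≡ 25 (mod 31). Since 46^(−1) ≡ 29 (mod 31) (46 ≡ 15 (mod 31)), t ≡ 29·25 ≡ 12 (mod 31). So x ≡ 17 + 46·12 = 569 (mod 1426).
  Combine with x ≡ 16 (mod 35): write x = 569 + 1426·t and require 569 + 1426·t ≡ 16 (mod 35), i.e. 1426·t ≡ 16 − 569 ≡ 7 (mod 35). Since 1426^(−1) ≡ 31 (mod 35) (1426 ≡ 26 (mod 35)), t ≡ 31·7 ≡ 7 (mod 35). So x ≡ 569 + 1426·7 = 10551 (mod 49910).
Unique solution in [0, 49910): x = 10551.

Final answer: x ≡ 10551 (mod 49910); the representative in [0, 49910) is 10551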